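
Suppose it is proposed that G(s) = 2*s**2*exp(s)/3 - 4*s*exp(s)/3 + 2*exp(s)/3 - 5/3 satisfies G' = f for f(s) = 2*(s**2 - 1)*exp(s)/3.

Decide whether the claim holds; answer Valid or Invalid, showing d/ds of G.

d/ds[G] = 2*s**2*exp(s)/3 - 2*exp(s)/3
This equals f(s) exactly, so the claim holds.

Valid - differentiating G returns exactly f.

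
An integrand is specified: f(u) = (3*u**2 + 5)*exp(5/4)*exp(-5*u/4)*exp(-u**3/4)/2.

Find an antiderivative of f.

An antiderivative is F(u) = -2*exp(5/4)*exp(-5*u/4)*exp(-u**3/4).

The substitution w = -u**3/4 - 5*u/4 + 5/4 works: f is exactly (dF/dw)*(dw/du) for that inner function.
Check: d/du[-2*exp(5/4)*exp(-5*u/4)*exp(-u**3/4)] = (3*u**2*exp(5/4) + 5*exp(5/4))*exp(-5*u/4)*exp(-u**3/4)/2, which equals f(u).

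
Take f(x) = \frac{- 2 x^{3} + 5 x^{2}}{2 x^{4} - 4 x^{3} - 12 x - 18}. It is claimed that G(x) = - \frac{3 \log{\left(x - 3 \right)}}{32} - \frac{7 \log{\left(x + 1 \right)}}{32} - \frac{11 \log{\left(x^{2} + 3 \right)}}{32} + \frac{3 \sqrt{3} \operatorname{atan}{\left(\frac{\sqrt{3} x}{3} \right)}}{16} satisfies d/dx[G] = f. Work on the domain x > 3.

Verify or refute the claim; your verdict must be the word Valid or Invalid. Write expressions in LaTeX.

d/dx[G] = \frac{- 2 x^{3} + 5 x^{2}}{2 x^{4} - 4 x^{3} - 12 x - 18}
This equals f(x) exactly, so the claim holds.

Valid. The derivative of G reproduces f.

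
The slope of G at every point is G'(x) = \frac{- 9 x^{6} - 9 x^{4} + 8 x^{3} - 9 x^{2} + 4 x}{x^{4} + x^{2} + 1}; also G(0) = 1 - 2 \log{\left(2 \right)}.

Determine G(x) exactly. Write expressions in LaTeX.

G(x) = - 3 x^{3} + 2 \log{\left(\frac{x^{4}}{2} + \frac{x^{2}}{2} + \frac{1}{2} \right)} + 1

Any candidate G(x) must reproduce the stated G'(x) exactly.
A general antiderivative is - 3 x^{3} + 2 \log{\left(\frac{x^{4}}{2} + \frac{x^{2}}{2} + \frac{1}{2} \right)} + C.
The condition gives C = 1 - 2 \log{\left(2 \right)} - (- 2 \log{\left(2 \right)}) = 1.
So G(x) = - 3 x^{3} + 2 \log{\left(\frac{x^{4}}{2} + \frac{x^{2}}{2} + \frac{1}{2} \right)} + 1.
Check: d/dx[- 3 x^{3} + 2 \log{\left(\frac{x^{4}}{2} + \frac{x^{2}}{2} + \frac{1}{2} \right)} + 1] = \frac{- 9 x^{6} - 9 x^{4} + 8 x^{3} - 9 x^{2} + 4 x}{x^{4} + x^{2} + 1} = G'(x).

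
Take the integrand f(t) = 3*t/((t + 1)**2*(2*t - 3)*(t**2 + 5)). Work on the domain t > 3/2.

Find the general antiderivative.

F(t) = (216*(t + 1)*log(t - 3/2) - 116*(t + 1)*log(t + 1) - 50*(t + 1)*log(t**2 + 5) - 175*sqrt(5)*(t + 1)*atan(sqrt(5)*t/5) - 435)/(4350*(t + 1)) + C

Factor the denominator ((t + 1)**2*(2*t - 3)*(t**2 + 5)) and decompose: f = -(4*t + 35)/(174*(t**2 + 5)) + 72/(725*(2*t - 3)) - 2/(75*(t + 1)) + 1/(10*(t + 1)**2); each piece integrates to a log, atan, or power term.
Check: d/dt[(216*(t + 1)*log(t - 3/2) - 116*(t + 1)*log(t + 1) - 50*(t + 1)*log(t**2 + 5) - 175*sqrt(5)*(t + 1)*atan(sqrt(5)*t/5) - 435)/(4350*(t + 1))] = 3*t/(2*t**5 + t**4 + 6*t**3 + 2*t**2 - 20*t - 15), which equals f(t).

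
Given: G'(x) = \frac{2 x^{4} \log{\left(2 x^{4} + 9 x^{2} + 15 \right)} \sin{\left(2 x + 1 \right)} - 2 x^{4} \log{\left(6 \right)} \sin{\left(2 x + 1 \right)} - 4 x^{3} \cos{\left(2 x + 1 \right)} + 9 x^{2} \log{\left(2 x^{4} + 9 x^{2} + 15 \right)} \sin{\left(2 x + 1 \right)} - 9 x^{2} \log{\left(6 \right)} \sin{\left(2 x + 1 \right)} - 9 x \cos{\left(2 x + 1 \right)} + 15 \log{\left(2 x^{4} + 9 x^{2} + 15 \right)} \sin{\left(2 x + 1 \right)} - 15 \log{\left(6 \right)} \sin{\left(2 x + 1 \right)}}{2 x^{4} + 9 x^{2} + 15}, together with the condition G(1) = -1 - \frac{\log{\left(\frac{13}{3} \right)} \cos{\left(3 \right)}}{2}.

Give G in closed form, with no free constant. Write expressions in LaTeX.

G(x) = \frac{- \log{\left(\frac{x^{4}}{3} + \frac{3 x^{2}}{2} + \frac{5}{2} \right)} \cos{\left(2 x + 1 \right)} - 2}{2}

Recognize the product-rule pattern: G'(x) = u'v + uv' with u = - \frac{\cos{\left(2 x + 1 \right)}}{2}, v = \log{\left(\frac{x^{4}}{3} + \frac{3 x^{2}}{2} + \frac{5}{2} \right)}, so integration by parts undoes it.
A general antiderivative is - \frac{\log{\left(\frac{x^{4}}{3} + \frac{3 x^{2}}{2} + \frac{5}{2} \right)} \cos{\left(2 x + 1 \right)}}{2} + C.
The condition gives C = -1 - \frac{\log{\left(\frac{13}{3} \right)} \cos{\left(3 \right)}}{2} - (- \frac{\log{\left(\frac{13}{3} \right)} \cos{\left(3 \right)}}{2}) = -1.
So G(x) = \frac{- \log{\left(\frac{x^{4}}{3} + \frac{3 x^{2}}{2} + \frac{5}{2} \right)} \cos{\left(2 x + 1 \right)} - 2}{2}.
Check: d/dx[\frac{- \log{\left(\frac{x^{4}}{3} + \frac{3 x^{2}}{2} + \frac{5}{2} \right)} \cos{\left(2 x + 1 \right)} - 2}{2}] = \frac{2 x^{4} \log{\left(2 x^{4} + 9 x^{2} + 15 \right)} \sin{\left(2 x + 1 \right)} - 2 x^{4} \log{\left(6 \right)} \sin{\left(2 x + 1 \right)} - 4 x^{3} \cos{\left(2 x + 1 \right)} + 9 x^{2} \log{\left(2 x^{4} + 9 x^{2} + 15 \right)} \sin{\left(2 x + 1 \right)} - 9 x^{2} \log{\left(6 \right)} \sin{\left(2 x + 1 \right)} - 9 x \cos{\left(2 x + 1 \right)} + 15 \log{\left(2 x^{4} + 9 x^{2} + 15 \right)} \sin{\left(2 x + 1 \right)} - 15 \log{\left(6 \right)} \sin{\left(2 x + 1 \right)}}{2 x^{4} + 9 x^{2} + 15} = G'(x).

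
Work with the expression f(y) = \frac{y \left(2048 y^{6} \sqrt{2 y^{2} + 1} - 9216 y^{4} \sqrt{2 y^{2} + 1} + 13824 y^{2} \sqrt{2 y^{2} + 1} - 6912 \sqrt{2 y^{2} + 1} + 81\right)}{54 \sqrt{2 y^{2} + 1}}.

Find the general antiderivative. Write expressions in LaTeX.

Recover f(y) by differentiating a candidate F(y); any mismatch rules it out.
Check: d/dy[\frac{32 \left(3 - 2 y^{2}\right)^{4} + 81 \sqrt{2 y^{2} + 1}}{108}] = \frac{2048 y^{7} \sqrt{2 y^{2} + 1} - 9216 y^{5} \sqrt{2 y^{2} + 1} + 13824 y^{3} \sqrt{2 y^{2} + 1} - 6912 y \sqrt{2 y^{2} + 1} + 81 y}{54 \sqrt{2 y^{2} + 1}}, which equals f(y).

F(y) = \frac{32 \left(3 - 2 y^{2}\right)^{4} + 81 \sqrt{2 y^{2} + 1}}{108} + C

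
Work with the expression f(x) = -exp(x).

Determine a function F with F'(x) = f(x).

Any candidate F(x) must reproduce f(x) exactly when differentiated.
Check: d/dx[-exp(x)] = -exp(x) = f(x).

An antiderivative is F(x) = -exp(x).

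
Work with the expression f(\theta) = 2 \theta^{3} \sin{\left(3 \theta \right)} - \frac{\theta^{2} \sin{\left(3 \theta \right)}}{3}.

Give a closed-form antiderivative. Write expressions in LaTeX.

Integrate term by term and add the pieces.
Check: d/d\theta[- \frac{2 \theta^{3} \cos{\left(3 \theta \right)}}{3} + \frac{2 \theta^{2} \sin{\left(3 \theta \right)}}{3} + \frac{\theta^{2} \cos{\left(3 \theta \right)}}{9} - \frac{2 \theta \sin{\left(3 \theta \right)}}{27} + \frac{4 \theta \cos{\left(3 \theta \right)}}{9} - \frac{4 \sin{\left(3 \theta \right)}}{27} - \frac{2 \cos{\left(3 \theta \right)}}{81}] = 2 \theta^{3} \sin{\left(3 \theta \right)} - \frac{\theta^{2} \sin{\left(3 \theta \right)}}{3} = f(\theta).

An antiderivative is F(\theta) = - \frac{2 \theta^{3} \cos{\left(3 \theta \right)}}{3} + \frac{2 \theta^{2} \sin{\left(3 \theta \right)}}{3} + \frac{\theta^{2} \cos{\left(3 \theta \right)}}{9} - \frac{2 \theta \sin{\left(3 \theta \right)}}{27} + \frac{4 \theta \cos{\left(3 \theta \right)}}{9} - \frac{4 \sin{\left(3 \theta \right)}}{27} - \frac{2 \cos{\left(3 \theta \right)}}{81}.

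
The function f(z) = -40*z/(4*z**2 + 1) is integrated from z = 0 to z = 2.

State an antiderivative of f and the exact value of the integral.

Antiderivative: F(z) = -5*log(2*z**2 + 1/2); value = -5*log(17/2) - 5*log(2)

The substitution u = 2*z**2 + 1/2 works: f is exactly (dF/du)*(du/dz) for that inner function.
F(z) = -5*log(2*z**2 + 1/2) is an antiderivative of f.
Check: d/dz[-5*log(2*z**2 + 1/2)] = -40*z/(4*z**2 + 1) = f(z).
F(2) = -5*log(17/2); F(0) = 5*log(2).
Integral = F(2) - F(0) = -5*log(17/2) - 5*log(2).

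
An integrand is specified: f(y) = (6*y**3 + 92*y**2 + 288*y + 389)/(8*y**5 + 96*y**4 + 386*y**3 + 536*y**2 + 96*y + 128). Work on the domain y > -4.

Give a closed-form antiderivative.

An antiderivative is F(y) = (6*(y + 4)**2*atan(2*y) - 5)/(4*(y + 4)**2).

Since d/dy undoes antidifferentiation here, F'(y) = f(y) is required of F(y).
Check: d/dy[(6*(y + 4)**2*atan(2*y) - 5)/(4*(y + 4)**2)] = (6*y**3 + 92*y**2 + 288*y + 389)/(8*y**5 + 96*y**4 + 386*y**3 + 536*y**2 + 96*y + 128) = f(y).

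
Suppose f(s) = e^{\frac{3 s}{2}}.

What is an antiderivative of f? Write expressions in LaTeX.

An antiderivative is F(s) = \frac{2 e^{\frac{3 s}{2}}}{3}.

Any candidate F(s) must reproduce f(s) exactly when differentiated.
Check: d/ds[\frac{2 e^{\frac{3 s}{2}}}{3}] = e^{\frac{3 s}{2}} = f(s).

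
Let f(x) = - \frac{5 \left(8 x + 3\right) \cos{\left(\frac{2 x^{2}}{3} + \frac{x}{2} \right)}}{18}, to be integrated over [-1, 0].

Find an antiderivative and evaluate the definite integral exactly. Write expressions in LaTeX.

f matches the chain-rule pattern g'(h)*h' with inner function h(x) = \frac{2 x^{2}}{3} + \frac{x}{2}; substituting u = h(x) collapses the integral.
F(x) = - \frac{5 \sin{\left(\frac{2 x^{2}}{3} + \frac{x}{2} \right)}}{3} is an antiderivative of f.
Check: d/dx[- \frac{5 \sin{\left(\frac{2 x^{2}}{3} + \frac{x}{2} \right)}}{3}] = - \frac{20 x \cos{\left(\frac{2 x^{2}}{3} + \frac{x}{2} \right)}}{9} - \frac{5 \cos{\left(\frac{2 x^{2}}{3} + \frac{x}{2} \right)}}{6}, which equals f(x).
F(0) = 0; F(-1) = - \frac{5 \sin{\left(\frac{1}{6} \right)}}{3}.
Integral = F(0) - F(-1) = \frac{5 \sin{\left(\frac{1}{6} \right)}}{3}.

Antiderivative: F(x) = - \frac{5 \sin{\left(\frac{2 x^{2}}{3} + \frac{x}{2} \right)}}{3}; value = \frac{5 \sin{\left(\frac{1}{6} \right)}}{3}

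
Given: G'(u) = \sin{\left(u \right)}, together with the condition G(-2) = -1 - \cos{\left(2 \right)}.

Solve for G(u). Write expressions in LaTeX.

Since d/du undoes antidifferentiation here, G(u) must give back the stated G'(u).
A general antiderivative is - \cos{\left(u \right)} + C.
The condition gives C = -1 - \cos{\left(2 \right)} - (- \cos{\left(2 \right)}) = -1.
So G(u) = - \cos{\left(u \right)} - 1.
Check: d/du[- \cos{\left(u \right)} - 1] = \sin{\left(u \right)} = G'(u).

G(u) = - \cos{\left(u \right)} - 1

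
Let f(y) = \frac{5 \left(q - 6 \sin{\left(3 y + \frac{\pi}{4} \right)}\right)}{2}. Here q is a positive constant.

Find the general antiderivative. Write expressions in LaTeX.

An antiderivative F(y) passes only if d/dy[F] lands on f(y) exactly.
Check: d/dy[\frac{5 \left(q y + 2 \cos{\left(3 y + \frac{\pi}{4} \right)}\right)}{2}] = \frac{5 q}{2} - 15 \sin{\left(3 y + \frac{\pi}{4} \right)}, which equals f(y).

F(y) = \frac{5 \left(q y + 2 \cos{\left(3 y + \frac{\pi}{4} \right)}\right)}{2} + C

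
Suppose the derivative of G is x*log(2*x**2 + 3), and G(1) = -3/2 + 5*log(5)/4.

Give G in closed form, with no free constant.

G(x) = x**2*log(2*x**2 + 3)/2 - x**2/2 + 3*log(2*x**2 + 3)/4 - 1

A first test for any G(x): its x-derivative must equal the given G'(x).
A general antiderivative is x**2*log(2*x**2 + 3)/2 - x**2/2 + 3*log(2*x**2 + 3)/4 + C.
The condition gives C = -3/2 + 5*log(5)/4 - (-1/2 + 5*log(5)/4) = -1.
So G(x) = x**2*log(2*x**2 + 3)/2 - x**2/2 + 3*log(2*x**2 + 3)/4 - 1.
Check: d/dx[x**2*log(2*x**2 + 3)/2 - x**2/2 + 3*log(2*x**2 + 3)/4 - 1] = x*log(2*x**2 + 3) = G'(x).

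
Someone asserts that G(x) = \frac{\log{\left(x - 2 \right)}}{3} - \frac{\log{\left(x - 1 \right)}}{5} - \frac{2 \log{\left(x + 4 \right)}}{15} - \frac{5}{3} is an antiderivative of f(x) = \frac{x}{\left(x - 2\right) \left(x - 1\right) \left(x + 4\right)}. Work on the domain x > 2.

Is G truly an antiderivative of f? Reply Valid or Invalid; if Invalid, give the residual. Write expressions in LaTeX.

d/dx[G] = \frac{x}{x^{3} + x^{2} - 10 x + 8}
This equals f(x) exactly, so the claim holds.

Valid: G'(x) = f(x).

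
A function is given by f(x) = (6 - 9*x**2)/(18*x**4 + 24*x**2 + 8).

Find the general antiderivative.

f has the shape u'v + uv' for u = 3*x/4 and v = 1/(3*x**2/2 + 1) — it is the derivative of the product u*v.
Check: d/dx[3*x/(2*(3*x**2 + 2))] = (6 - 9*x**2)/(18*x**4 + 24*x**2 + 8) = f(x).

F(x) = 3*x/(2*(3*x**2 + 2)) + C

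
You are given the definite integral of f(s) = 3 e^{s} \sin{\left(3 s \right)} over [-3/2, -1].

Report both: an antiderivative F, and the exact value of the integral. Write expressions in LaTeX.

Antiderivative: F(s) = \frac{3 \left(\sin{\left(3 s \right)} - 3 \cos{\left(3 s \right)}\right) e^{s}}{10}; value = \frac{3 \sin{\left(\frac{9}{2} \right)}}{10 e^{\frac{3}{2}}} + \frac{9 \cos{\left(\frac{9}{2} \right)}}{10 e^{\frac{3}{2}}} - \frac{3 \sin{\left(3 \right)}}{10 e} - \frac{9 \cos{\left(3 \right)}}{10 e}

A first test for any F(s): its s-derivative must equal f(s) identically.
F(s) = \frac{3 \left(\sin{\left(3 s \right)} - 3 \cos{\left(3 s \right)}\right) e^{s}}{10} is an antiderivative of f.
Check: d/ds[\frac{3 \left(\sin{\left(3 s \right)} - 3 \cos{\left(3 s \right)}\right) e^{s}}{10}] = 3 e^{s} \sin{\left(3 s \right)} = f(s).
F(-1) = - \frac{3 \sin{\left(3 \right)}}{10 e} - \frac{9 \cos{\left(3 \right)}}{10 e}; F(-3/2) = - \frac{9 \cos{\left(\frac{9}{2} \right)}}{10 e^{\frac{3}{2}}} - \frac{3 \sin{\left(\frac{9}{2} \right)}}{10 e^{\frac{3}{2}}}.
Integral = F(-1) - F(-3/2) = \frac{3 \sin{\left(\frac{9}{2} \right)}}{10 e^{\frac{3}{2}}} + \frac{9 \cos{\left(\frac{9}{2} \right)}}{10 e^{\frac{3}{2}}} - \frac{3 \sin{\left(3 \right)}}{10 e} - \frac{9 \cos{\left(3 \right)}}{10 e}.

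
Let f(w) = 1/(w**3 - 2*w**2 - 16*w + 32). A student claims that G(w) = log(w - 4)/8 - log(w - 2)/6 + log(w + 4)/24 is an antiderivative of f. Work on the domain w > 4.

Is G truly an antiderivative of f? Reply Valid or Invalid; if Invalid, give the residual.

Invalid: d/dw[G] - f = 1/(w**3 - 2*w**2 - 16*w + 32), which is not 0.

d/dw[G] = 2/(w**3 - 2*w**2 - 16*w + 32)
d/dw[G] - f(w) = 1/(w**3 - 2*w**2 - 16*w + 32) != 0.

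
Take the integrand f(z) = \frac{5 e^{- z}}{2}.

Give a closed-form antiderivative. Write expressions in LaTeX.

An antiderivative is F(z) = - \frac{5 e^{- z}}{2}.

A candidate is checked by its d/dz: the result must match f(z).
Check: d/dz[- \frac{5 e^{- z}}{2}] = \frac{5 e^{- z}}{2} = f(z).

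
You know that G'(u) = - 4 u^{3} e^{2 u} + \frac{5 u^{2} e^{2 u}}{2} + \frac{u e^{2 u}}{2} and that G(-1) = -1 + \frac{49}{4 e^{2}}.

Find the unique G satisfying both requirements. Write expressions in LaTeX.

G'(u) has the shape v'r + vr' for v = - 2 u^{3} + \frac{17 u^{2}}{4} - 4 u + 2 and r = e^{2 u} — it is the derivative of the product v*r.
A general antiderivative is \frac{\left(- 8 u^{3} + 17 u^{2} - 16 u + 8\right) e^{2 u}}{4} + C.
The condition gives C = -1 + \frac{49}{4 e^{2}} - (\frac{49}{4 e^{2}}) = -1.
So G(u) = - 2 u^{3} e^{2 u} + \frac{17 u^{2} e^{2 u}}{4} - 4 u e^{2 u} + 2 e^{2 u} - 1.
Check: d/du[- 2 u^{3} e^{2 u} + \frac{17 u^{2} e^{2 u}}{4} - 4 u e^{2 u} + 2 e^{2 u} - 1] = - 4 u^{3} e^{2 u} + \frac{5 u^{2} e^{2 u}}{2} + \frac{u e^{2 u}}{2} = G'(u).

G(u) = - 2 u^{3} e^{2 u} + \frac{17 u^{2} e^{2 u}}{4} - 4 u e^{2 u} + 2 e^{2 u} - 1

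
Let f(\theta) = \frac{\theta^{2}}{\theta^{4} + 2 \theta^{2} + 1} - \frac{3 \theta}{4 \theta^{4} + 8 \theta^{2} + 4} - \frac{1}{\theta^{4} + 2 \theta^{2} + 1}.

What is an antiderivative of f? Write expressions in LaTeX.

An antiderivative is F(\theta) = - \frac{8 \theta}{8 \theta^{2} + 8} + \frac{3}{8 \theta^{2} + 8}.

Recognize the product-rule pattern: f = u'v + uv' with u = \frac{1}{8 \theta^{2} + 8}, v = 3 - 8 \theta, so integration by parts undoes it.
Check: d/d\theta[- \frac{8 \theta}{8 \theta^{2} + 8} + \frac{3}{8 \theta^{2} + 8}] = \frac{4 \theta^{2} - 3 \theta - 4}{4 \theta^{4} + 8 \theta^{2} + 4}, which equals f(\theta).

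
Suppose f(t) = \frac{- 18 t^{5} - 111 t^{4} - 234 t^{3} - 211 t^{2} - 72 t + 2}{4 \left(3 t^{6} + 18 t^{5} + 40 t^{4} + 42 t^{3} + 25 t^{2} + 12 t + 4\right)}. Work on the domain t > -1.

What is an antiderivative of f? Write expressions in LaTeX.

An antiderivative is F(t) = \frac{t - 3 \left(t + 1\right) \left(t + 2\right) \log{\left(3 t^{2} + 1 \right)}}{4 \left(t + 1\right) \left(t + 2\right)}.

Differentiate the proposed F(t) back; it has to land on f(t) exactly.
Check: d/dt[\frac{t - 3 \left(t + 1\right) \left(t + 2\right) \log{\left(3 t^{2} + 1 \right)}}{4 \left(t + 1\right) \left(t + 2\right)}] = \frac{- 18 t^{5} - 111 t^{4} - 234 t^{3} - 211 t^{2} - 72 t + 2}{12 t^{6} + 72 t^{5} + 160 t^{4} + 168 t^{3} + 100 t^{2} + 48 t + 16}, which equals f(t).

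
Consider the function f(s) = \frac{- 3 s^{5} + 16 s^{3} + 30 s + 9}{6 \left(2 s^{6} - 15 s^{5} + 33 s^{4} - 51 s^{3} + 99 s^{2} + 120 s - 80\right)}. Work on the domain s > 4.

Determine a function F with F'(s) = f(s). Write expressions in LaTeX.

An antiderivative is F(s) = \frac{- 289562 s \log{\left(s - 4 \right)} + 20725 s \log{\left(s - \frac{1}{2} \right)} + 11662 s \log{\left(s + 1 \right)} + 12825 s \log{\left(s^{2} + 5 \right)} - 34780 \sqrt{5} s \operatorname{atan}{\left(\frac{\sqrt{5} s}{5} \right)} + 1158248 \log{\left(s - 4 \right)} - 82900 \log{\left(s - \frac{1}{2} \right)} - 46648 \log{\left(s + 1 \right)} - 51300 \log{\left(s^{2} + 5 \right)} + 139120 \sqrt{5} \operatorname{atan}{\left(\frac{\sqrt{5} s}{5} \right)} + 402990}{926100 s - 3704400}.

Factor the denominator (6 \left(s - 4\right)^{2} \left(s + 1\right) \left(2 s - 1\right) \left(s^{2} + 5\right)) and decompose: f = \frac{513 s - 3478}{18522 \left(s^{2} + 5\right)} + \frac{829}{18522 \left(2 s - 1\right)} + \frac{17}{1350 \left(s + 1\right)} - \frac{20683}{66150 \left(s - 4\right)} - \frac{1919}{4410 \left(s - 4\right)^{2}}; each piece integrates to a log, atan, or power term.
Check: d/ds[\frac{- 289562 s \log{\left(s - 4 \right)} + 20725 s \log{\left(s - \frac{1}{2} \right)} + 11662 s \log{\left(s + 1 \right)} + 12825 s \log{\left(s^{2} + 5 \right)} - 34780 \sqrt{5} s \operatorname{atan}{\left(\frac{\sqrt{5} s}{5} \right)} + 1158248 \log{\left(s - 4 \right)} - 82900 \log{\left(s - \frac{1}{2} \right)} - 46648 \log{\left(s + 1 \right)} - 51300 \log{\left(s^{2} + 5 \right)} + 139120 \sqrt{5} \operatorname{atan}{\left(\frac{\sqrt{5} s}{5} \right)} + 402990}{926100 s - 3704400}] = \frac{- 3 s^{5} + 16 s^{3} + 30 s + 9}{12 s^{6} - 90 s^{5} + 198 s^{4} - 306 s^{3} + 594 s^{2} + 720 s - 480}, which equals f(s).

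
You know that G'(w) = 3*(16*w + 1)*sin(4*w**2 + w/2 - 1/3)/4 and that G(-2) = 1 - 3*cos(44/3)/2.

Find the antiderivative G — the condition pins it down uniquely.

G(w) = 1 - 3*cos(4*w**2 + w/2 - 1/3)/2

The substitution u = 4*w**2 + w/2 - 1/3 works: G'(w) is exactly (dG/du)*(du/dw) for that inner function.
A general antiderivative is -3*cos(4*w**2 + w/2 - 1/3)/2 + C.
The condition gives C = 1 - 3*cos(44/3)/2 - (-3*cos(44/3)/2) = 1.
So G(w) = 1 - 3*cos(4*w**2 + w/2 - 1/3)/2.
Check: d/dw[1 - 3*cos(4*w**2 + w/2 - 1/3)/2] = 12*w*sin(4*w**2 + w/2 - 1/3) + 3*sin(4*w**2 + w/2 - 1/3)/4, which equals G'(w).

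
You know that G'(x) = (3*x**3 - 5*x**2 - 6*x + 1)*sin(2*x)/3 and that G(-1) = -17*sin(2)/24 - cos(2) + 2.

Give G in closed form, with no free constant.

Differentiate the proposed G(x) back; it has to land on the given G'(x).
A general antiderivative is -x**3*cos(2*x)/2 + 3*x**2*sin(2*x)/4 + 5*x**2*cos(2*x)/6 - 5*x*sin(2*x)/6 + 7*x*cos(2*x)/4 - 7*sin(2*x)/8 - 7*cos(2*x)/12 + C.
The condition gives C = -17*sin(2)/24 - cos(2) + 2 - (-17*sin(2)/24 - cos(2)) = 2.
So G(x) = -x**3*cos(2*x)/2 + 3*x**2*sin(2*x)/4 + 5*x**2*cos(2*x)/6 - 5*x*sin(2*x)/6 + 7*x*cos(2*x)/4 - 7*sin(2*x)/8 - 7*cos(2*x)/12 + 2.
Check: d/dx[-x**3*cos(2*x)/2 + 3*x**2*sin(2*x)/4 + 5*x**2*cos(2*x)/6 - 5*x*sin(2*x)/6 + 7*x*cos(2*x)/4 - 7*sin(2*x)/8 - 7*cos(2*x)/12 + 2] = x**3*sin(2*x) - 5*x**2*sin(2*x)/3 - 2*x*sin(2*x) + sin(2*x)/3, which equals G'(x).

G(x) = -x**3*cos(2*x)/2 + 3*x**2*sin(2*x)/4 + 5*x**2*cos(2*x)/6 - 5*x*sin(2*x)/6 + 7*x*cos(2*x)/4 - 7*sin(2*x)/8 - 7*cos(2*x)/12 + 2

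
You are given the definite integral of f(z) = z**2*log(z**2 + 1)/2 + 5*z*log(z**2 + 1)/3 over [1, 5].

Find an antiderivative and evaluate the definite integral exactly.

The integrand splits into summands that can be handled one at a time.
F(z) = z**3*log(z**2 + 1)/6 - z**3/9 + 5*z**2*log(z**2 + 1)/6 - 5*z**2/6 + z/3 + 5*log(z**2 + 1)/6 - atan(z)/3 is an antiderivative of f.
Check: d/dz[z**3*log(z**2 + 1)/6 - z**3/9 + 5*z**2*log(z**2 + 1)/6 - 5*z**2/6 + z/3 + 5*log(z**2 + 1)/6 - atan(z)/3] = z**2*log(z**2 + 1)/2 + 5*z*log(z**2 + 1)/3 = f(z).
F(5) = -595/18 - atan(5)/3 + 85*log(26)/2; F(1) = -11/18 - pi/12 + 11*log(2)/6.
Integral = F(5) - F(1) = -292/9 - 11*log(2)/6 - atan(5)/3 + pi/12 + 85*log(26)/2.

Antiderivative: F(z) = z**3*log(z**2 + 1)/6 - z**3/9 + 5*z**2*log(z**2 + 1)/6 - 5*z**2/6 + z/3 + 5*log(z**2 + 1)/6 - atan(z)/3; value = -292/9 - 11*log(2)/6 - atan(5)/3 + pi/12 + 85*log(26)/2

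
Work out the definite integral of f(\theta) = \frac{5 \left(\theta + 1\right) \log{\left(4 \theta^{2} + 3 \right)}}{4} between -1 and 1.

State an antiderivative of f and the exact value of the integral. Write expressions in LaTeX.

Since d/d\theta undoes antidifferentiation here, F'(\theta) = f(\theta) is required of F(\theta).
F(\theta) = \frac{5 \theta^{2} \log{\left(4 \theta^{2} + 3 \right)}}{8} - \frac{5 \theta^{2}}{8} + \frac{5 \theta \log{\left(4 \theta^{2} + 3 \right)}}{4} - \frac{5 \theta}{2} + \frac{15 \log{\left(\theta^{2} + \frac{3}{4} \right)}}{32} + \frac{5 \sqrt{3} \operatorname{atan}{\left(\frac{2 \sqrt{3} \theta}{3} \right)}}{4} is an antiderivative of f.
Check: d/d\theta[\frac{5 \theta^{2} \log{\left(4 \theta^{2} + 3 \right)}}{8} - \frac{5 \theta^{2}}{8} + \frac{5 \theta \log{\left(4 \theta^{2} + 3 \right)}}{4} - \frac{5 \theta}{2} + \frac{15 \log{\left(\theta^{2} + \frac{3}{4} \right)}}{32} + \frac{5 \sqrt{3} \operatorname{atan}{\left(\frac{2 \sqrt{3} \theta}{3} \right)}}{4}] = \frac{5 \theta \log{\left(4 \theta^{2} + 3 \right)}}{4} + \frac{5 \log{\left(4 \theta^{2} + 3 \right)}}{4}, which equals f(\theta).
F(1) = - \frac{25}{8} + \frac{15 \log{\left(\frac{7}{4} \right)}}{32} + \frac{5 \sqrt{3} \operatorname{atan}{\left(\frac{2 \sqrt{3}}{3} \right)}}{4} + \frac{15 \log{\left(7 \right)}}{8}; F(-1) = - \frac{5 \sqrt{3} \operatorname{atan}{\left(\frac{2 \sqrt{3}}{3} \right)}}{4} - \frac{5 \log{\left(7 \right)}}{8} + \frac{15 \log{\left(\frac{7}{4} \right)}}{32} + \frac{15}{8}.
Integral = F(1) - F(-1) = -5 + \frac{5 \sqrt{3} \operatorname{atan}{\left(\frac{2 \sqrt{3}}{3} \right)}}{2} + \frac{5 \log{\left(7 \right)}}{2}.

Antiderivative: F(\theta) = \frac{5 \theta^{2} \log{\left(4 \theta^{2} + 3 \right)}}{8} - \frac{5 \theta^{2}}{8} + \frac{5 \theta \log{\left(4 \theta^{2} + 3 \right)}}{4} - \frac{5 \theta}{2} + \frac{15 \log{\left(\theta^{2} + \frac{3}{4} \right)}}{32} + \frac{5 \sqrt{3} \operatorname{atan}{\left(\frac{2 \sqrt{3} \theta}{3} \right)}}{4}; value = -5 + \frac{5 \sqrt{3} \operatorname{atan}{\left(\frac{2 \sqrt{3}}{3} \right)}}{2} + \frac{5 \log{\left(7 \right)}}{2}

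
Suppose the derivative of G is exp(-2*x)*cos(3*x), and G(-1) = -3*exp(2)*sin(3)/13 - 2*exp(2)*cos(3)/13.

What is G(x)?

G(x) = (3*sin(3*x) - 2*cos(3*x))*exp(-2*x)/13

For G(x) to be correct, d/dx[G] must agree with the stated G'(x) identically.
A general antiderivative is 3*exp(-2*x)*sin(3*x)/13 - 2*exp(-2*x)*cos(3*x)/13 + C.
The condition gives C = -3*exp(2)*sin(3)/13 - 2*exp(2)*cos(3)/13 - (-3*exp(2)*sin(3)/13 - 2*exp(2)*cos(3)/13) = 0.
So G(x) = (3*sin(3*x) - 2*cos(3*x))*exp(-2*x)/13.
Check: d/dx[(3*sin(3*x) - 2*cos(3*x))*exp(-2*x)/13] = exp(-2*x)*cos(3*x) = G'(x).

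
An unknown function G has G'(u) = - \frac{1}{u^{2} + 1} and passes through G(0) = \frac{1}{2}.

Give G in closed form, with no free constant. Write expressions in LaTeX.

The proposed G(u) is checked by its d/du: the result must match the given G'(u).
A general antiderivative is - \operatorname{atan}{\left(u \right)} + C.
The condition gives C = \frac{1}{2} - (0) = \frac{1}{2}.
So G(u) = \frac{1}{2} - \operatorname{atan}{\left(u \right)}.
Check: d/du[\frac{1}{2} - \operatorname{atan}{\left(u \right)}] = - \frac{1}{u^{2} + 1} = G'(u).

G(u) = \frac{1}{2} - \operatorname{atan}{\left(u \right)}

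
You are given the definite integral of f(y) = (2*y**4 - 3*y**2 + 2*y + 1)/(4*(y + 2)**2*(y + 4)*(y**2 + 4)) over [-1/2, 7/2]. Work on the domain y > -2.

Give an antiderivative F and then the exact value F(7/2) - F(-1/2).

Antiderivative: F(y) = -25*log(y + 2)/32 + 457*log(y + 4)/320 - 47*log(y**2 + 4)/640 - 37*atan(y/2)/640 - 17/(64*y + 128); value = -457*log(7/2)/320 - 25*log(11/2)/32 - 47*log(65/4)/640 - 37*atan(7/4)/640 - 37*atan(1/4)/640 + 47*log(17/4)/640 + 17/132 + 25*log(3/2)/32 + 457*log(15/2)/320

The denominator factors as 4*(y + 2)**2*(y + 4)*(y**2 + 4); partial fractions split f into directly integrable pieces: -(47*y + 37)/(320*(y**2 + 4)) + 457/(320*(y + 4)) - 25/(32*(y + 2)) + 17/(64*(y + 2)**2).
F(y) = -25*log(y + 2)/32 + 457*log(y + 4)/320 - 47*log(y**2 + 4)/640 - 37*atan(y/2)/640 - 17/(64*y + 128) is an antiderivative of f.
Check: d/dy[-25*log(y + 2)/32 + 457*log(y + 4)/320 - 47*log(y**2 + 4)/640 - 37*atan(y/2)/640 - 17/(64*y + 128)] = (2*y**4 - 3*y**2 + 2*y + 1)/(4*y**5 + 32*y**4 + 96*y**3 + 192*y**2 + 320*y + 256), which equals f(y).
F(7/2) = -25*log(11/2)/32 - 47*log(65/4)/640 - 37*atan(7/4)/640 - 17/352 + 457*log(15/2)/320; F(-1/2) = -25*log(3/2)/32 - 17/96 - 47*log(17/4)/640 + 37*atan(1/4)/640 + 457*log(7/2)/320.
Integral = F(7/2) - F(-1/2) = -457*log(7/2)/320 - 25*log(11/2)/32 - 47*log(65/4)/640 - 37*atan(7/4)/640 - 37*atan(1/4)/640 + 47*log(17/4)/640 + 17/132 + 25*log(3/2)/32 + 457*log(15/2)/320.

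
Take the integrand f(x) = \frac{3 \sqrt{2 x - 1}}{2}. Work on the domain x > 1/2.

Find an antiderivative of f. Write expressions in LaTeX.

Whatever form F(x) takes, F'(x) = f(x) is non-negotiable.
Check: d/dx[\frac{\left(2 x - 1\right)^{\frac{3}{2}}}{2}] = \frac{3 \sqrt{2 x - 1}}{2} = f(x).

An antiderivative is F(x) = \frac{\left(2 x - 1\right)^{\frac{3}{2}}}{2}.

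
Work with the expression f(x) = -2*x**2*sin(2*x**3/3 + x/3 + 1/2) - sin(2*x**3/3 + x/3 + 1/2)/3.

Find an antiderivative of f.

The substitution u = 2*x**3/3 + x/3 + 1/2 works: f is exactly (dF/du)*(du/dx) for that inner function.
Check: d/dx[cos(2*x**3/3 + x/3 + 1/2)] = -2*x**2*sin(2*x**3/3 + x/3 + 1/2) - sin(2*x**3/3 + x/3 + 1/2)/3 = f(x).

An antiderivative is F(x) = cos(2*x**3/3 + x/3 + 1/2).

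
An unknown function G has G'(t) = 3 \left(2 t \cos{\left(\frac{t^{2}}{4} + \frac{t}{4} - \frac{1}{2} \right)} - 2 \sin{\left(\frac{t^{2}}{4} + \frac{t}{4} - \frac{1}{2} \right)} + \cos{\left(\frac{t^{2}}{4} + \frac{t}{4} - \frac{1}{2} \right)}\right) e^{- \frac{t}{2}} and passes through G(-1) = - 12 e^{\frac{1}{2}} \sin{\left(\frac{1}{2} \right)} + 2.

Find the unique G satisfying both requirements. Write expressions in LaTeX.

G(t) = \left(2 e^{\frac{t}{2}} + 12 \sin{\left(\frac{t^{2}}{4} + \frac{t}{4} - \frac{1}{2} \right)}\right) e^{- \frac{t}{2}}

Recognize the product-rule pattern: G'(t) = u'v + uv' with u = 12 e^{- \frac{t}{2}}, v = \sin{\left(\frac{t^{2}}{4} + \frac{t}{4} - \frac{1}{2} \right)}, so integration by parts undoes it.
A general antiderivative is 12 e^{- \frac{t}{2}} \sin{\left(\frac{t^{2}}{4} + \frac{t}{4} - \frac{1}{2} \right)} + C.
The condition gives C = - 12 e^{\frac{1}{2}} \sin{\left(\frac{1}{2} \right)} + 2 - (- 12 e^{\frac{1}{2}} \sin{\left(\frac{1}{2} \right)}) = 2.
So G(t) = \left(2 e^{\frac{t}{2}} + 12 \sin{\left(\frac{t^{2}}{4} + \frac{t}{4} - \frac{1}{2} \right)}\right) e^{- \frac{t}{2}}.
Check: d/dt[\left(2 e^{\frac{t}{2}} + 12 \sin{\left(\frac{t^{2}}{4} + \frac{t}{4} - \frac{1}{2} \right)}\right) e^{- \frac{t}{2}}] = \left(6 t \cos{\left(\frac{t^{2}}{4} + \frac{t}{4} - \frac{1}{2} \right)} - 6 \sin{\left(\frac{t^{2}}{4} + \frac{t}{4} - \frac{1}{2} \right)} + 3 \cos{\left(\frac{t^{2}}{4} + \frac{t}{4} - \frac{1}{2} \right)}\right) e^{- \frac{t}{2}}, which equals G'(t).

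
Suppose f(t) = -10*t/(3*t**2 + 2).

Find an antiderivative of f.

f matches the chain-rule pattern g'(h)*h' with inner function h(t) = 2*t**2 + 4/3; substituting u = h(t) collapses the integral.
Check: d/dt[-5*log(2*t**2 + 4/3)/3] = -10*t/(3*t**2 + 2) = f(t).

An antiderivative is F(t) = -5*log(2*t**2 + 4/3)/3.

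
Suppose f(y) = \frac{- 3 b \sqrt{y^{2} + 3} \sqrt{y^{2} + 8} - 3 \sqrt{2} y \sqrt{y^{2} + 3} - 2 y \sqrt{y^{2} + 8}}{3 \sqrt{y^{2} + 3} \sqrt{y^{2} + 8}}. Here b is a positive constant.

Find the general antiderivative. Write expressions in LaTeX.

Recover f(y) by differentiating a candidate F(y); any mismatch rules it out.
Check: d/dy[\frac{- 3 b y - 2 \sqrt{y^{2} + 3} - 3 \sqrt{2} \sqrt{y^{2} + 8}}{3}] = \frac{- 3 b \sqrt{y^{2} + 3} \sqrt{y^{2} + 8} - 3 \sqrt{2} y \sqrt{y^{2} + 3} - 2 y \sqrt{y^{2} + 8}}{3 \sqrt{y^{2} + 3} \sqrt{y^{2} + 8}} = f(y).

F(y) = \frac{- 3 b y - 2 \sqrt{y^{2} + 3} - 3 \sqrt{2} \sqrt{y^{2} + 8}}{3} + C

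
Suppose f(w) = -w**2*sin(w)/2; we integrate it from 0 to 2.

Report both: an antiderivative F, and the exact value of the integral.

Antiderivative: F(w) = (w**2*cos(w) - 2*w*sin(w) - 2*cos(w))/2; value = -2*sin(2) + cos(2) + 1

An antiderivative F(w) passes only if d/dw[F] lands on f(w) exactly.
F(w) = (w**2*cos(w) - 2*w*sin(w) - 2*cos(w))/2 is an antiderivative of f.
Check: d/dw[(w**2*cos(w) - 2*w*sin(w) - 2*cos(w))/2] = -w**2*sin(w)/2 = f(w).
F(2) = -2*sin(2) + cos(2); F(0) = -1.
Integral = F(2) - F(0) = -2*sin(2) + cos(2) + 1.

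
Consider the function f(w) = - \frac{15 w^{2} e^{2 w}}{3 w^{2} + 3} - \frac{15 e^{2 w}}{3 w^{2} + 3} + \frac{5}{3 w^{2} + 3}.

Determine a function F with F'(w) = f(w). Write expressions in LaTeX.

An antiderivative is F(w) = - \frac{5 e^{2 w}}{2} + \frac{5 \operatorname{atan}{\left(w \right)}}{3}.

Integrate term by term and add the pieces.
Check: d/dw[- \frac{5 e^{2 w}}{2} + \frac{5 \operatorname{atan}{\left(w \right)}}{3}] = \frac{- 15 w^{2} e^{2 w} - 15 e^{2 w} + 5}{3 w^{2} + 3}, which equals f(w).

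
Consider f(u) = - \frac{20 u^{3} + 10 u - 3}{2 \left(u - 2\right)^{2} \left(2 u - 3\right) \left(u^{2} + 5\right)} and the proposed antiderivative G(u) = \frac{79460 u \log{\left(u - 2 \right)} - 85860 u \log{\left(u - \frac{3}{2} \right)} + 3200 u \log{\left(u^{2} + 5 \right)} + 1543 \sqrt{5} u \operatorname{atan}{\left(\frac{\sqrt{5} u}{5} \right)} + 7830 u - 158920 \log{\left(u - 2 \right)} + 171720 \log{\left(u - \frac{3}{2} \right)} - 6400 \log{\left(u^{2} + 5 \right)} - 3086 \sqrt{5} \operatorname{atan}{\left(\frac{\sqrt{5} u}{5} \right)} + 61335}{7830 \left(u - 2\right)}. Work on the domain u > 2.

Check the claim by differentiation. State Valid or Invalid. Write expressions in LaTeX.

d/du[G] = \frac{- 20 u^{3} - 10 u + 3}{4 u^{5} - 22 u^{4} + 60 u^{3} - 134 u^{2} + 200 u - 120}
This equals f(u) exactly, so the claim holds.

Valid - the claim checks out under differentiation.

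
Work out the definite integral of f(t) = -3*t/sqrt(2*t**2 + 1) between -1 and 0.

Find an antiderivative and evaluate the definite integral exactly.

Antiderivative: F(t) = -3*sqrt(2*t**2 + 1)/2; value = -3/2 + 3*sqrt(3)/2

The substitution u = 2*t**2 + 1 works: f is exactly (dF/du)*(du/dt) for that inner function.
F(t) = -3*sqrt(2*t**2 + 1)/2 is an antiderivative of f.
Check: d/dt[-3*sqrt(2*t**2 + 1)/2] = -3*t/sqrt(2*t**2 + 1) = f(t).
F(0) = -3/2; F(-1) = -3*sqrt(3)/2.
Integral = F(0) - F(-1) = -3/2 + 3*sqrt(3)/2.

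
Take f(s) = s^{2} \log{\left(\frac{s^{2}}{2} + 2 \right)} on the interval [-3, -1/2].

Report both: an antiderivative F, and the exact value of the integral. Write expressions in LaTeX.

Differentiate the proposed F(s) back; it has to land on f(s) exactly.
F(s) = \frac{s^{3} \log{\left(\frac{s^{2}}{2} + 2 \right)}}{3} - \frac{2 s^{3}}{9} + \frac{8 s}{3} - \frac{16 \operatorname{atan}{\left(\frac{s}{2} \right)}}{3} is an antiderivative of f.
Check: d/ds[\frac{s^{3} \log{\left(\frac{s^{2}}{2} + 2 \right)}}{3} - \frac{2 s^{3}}{9} + \frac{8 s}{3} - \frac{16 \operatorname{atan}{\left(\frac{s}{2} \right)}}{3}] = s^{2} \log{\left(\frac{s^{2}}{2} + 2 \right)} = f(s).
F(-1/2) = - \frac{47}{36} - \frac{\log{\left(\frac{17}{8} \right)}}{24} + \frac{16 \operatorname{atan}{\left(\frac{1}{4} \right)}}{3}; F(-3) = - 9 \log{\left(\frac{13}{2} \right)} - 2 + \frac{16 \operatorname{atan}{\left(\frac{3}{2} \right)}}{3}.
Integral = F(-1/2) - F(-3) = - \frac{16 \operatorname{atan}{\left(\frac{3}{2} \right)}}{3} - \frac{\log{\left(\frac{17}{8} \right)}}{24} + \frac{25}{36} + \frac{16 \operatorname{atan}{\left(\frac{1}{4} \right)}}{3} + 9 \log{\left(\frac{13}{2} \right)}.

Antiderivative: F(s) = \frac{s^{3} \log{\left(\frac{s^{2}}{2} + 2 \right)}}{3} - \frac{2 s^{3}}{9} + \frac{8 s}{3} - \frac{16 \operatorname{atan}{\left(\frac{s}{2} \right)}}{3}; value = - \frac{16 \operatorname{atan}{\left(\frac{3}{2} \right)}}{3} - \frac{\log{\left(\frac{17}{8} \right)}}{24} + \frac{25}{36} + \frac{16 \operatorname{atan}{\left(\frac{1}{4} \right)}}{3} + 9 \log{\left(\frac{13}{2} \right)}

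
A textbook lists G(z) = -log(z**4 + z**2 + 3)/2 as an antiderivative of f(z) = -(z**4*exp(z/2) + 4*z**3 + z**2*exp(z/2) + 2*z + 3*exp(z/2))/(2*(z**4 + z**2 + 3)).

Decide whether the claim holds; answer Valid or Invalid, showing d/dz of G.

Invalid: d/dz[G] - f = exp(z/2)/2, which is not 0.

d/dz[G] = (-2*z**3 - z)/(z**4 + z**2 + 3)
d/dz[G] - f(z) = exp(z/2)/2 != 0.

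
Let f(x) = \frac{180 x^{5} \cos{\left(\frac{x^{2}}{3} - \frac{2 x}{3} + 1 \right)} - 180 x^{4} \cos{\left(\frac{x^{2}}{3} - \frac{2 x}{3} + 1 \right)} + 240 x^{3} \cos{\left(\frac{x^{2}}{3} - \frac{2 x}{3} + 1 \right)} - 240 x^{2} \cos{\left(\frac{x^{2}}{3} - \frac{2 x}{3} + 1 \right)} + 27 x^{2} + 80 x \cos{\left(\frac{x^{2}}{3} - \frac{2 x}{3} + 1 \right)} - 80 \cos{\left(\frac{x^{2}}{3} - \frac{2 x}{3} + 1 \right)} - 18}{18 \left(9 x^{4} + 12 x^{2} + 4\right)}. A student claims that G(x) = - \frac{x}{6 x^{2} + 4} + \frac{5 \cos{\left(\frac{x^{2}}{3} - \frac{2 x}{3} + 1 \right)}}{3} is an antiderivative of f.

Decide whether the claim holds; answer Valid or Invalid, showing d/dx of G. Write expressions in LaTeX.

Invalid: d/dx[G] - f = - \frac{10 x \sin{\left(\frac{x^{2}}{3} - \frac{2 x}{3} + 1 \right)}}{9} - \frac{10 x \cos{\left(\frac{x^{2}}{3} - \frac{2 x}{3} + 1 \right)}}{9} + \frac{10 \sin{\left(\frac{x^{2}}{3} - \frac{2 x}{3} + 1 \right)}}{9} + \frac{10 \cos{\left(\frac{x^{2}}{3} - \frac{2 x}{3} + 1 \right)}}{9}, which is not 0.

d/dx[G] = \frac{- 180 x^{5} \sin{\left(\frac{x^{2}}{3} - \frac{2 x}{3} + 1 \right)} + 180 x^{4} \sin{\left(\frac{x^{2}}{3} - \frac{2 x}{3} + 1 \right)} - 240 x^{3} \sin{\left(\frac{x^{2}}{3} - \frac{2 x}{3} + 1 \right)} + 240 x^{2} \sin{\left(\frac{x^{2}}{3} - \frac{2 x}{3} + 1 \right)} + 27 x^{2} - 80 x \sin{\left(\frac{x^{2}}{3} - \frac{2 x}{3} + 1 \right)} + 80 \sin{\left(\frac{x^{2}}{3} - \frac{2 x}{3} + 1 \right)} - 18}{162 x^{4} + 216 x^{2} + 72}
d/dx[G] - f(x) = - \frac{10 x \sin{\left(\frac{x^{2}}{3} - \frac{2 x}{3} + 1 \right)}}{9} - \frac{10 x \cos{\left(\frac{x^{2}}{3} - \frac{2 x}{3} + 1 \right)}}{9} + \frac{10 \sin{\left(\frac{x^{2}}{3} - \frac{2 x}{3} + 1 \right)}}{9} + \frac{10 \cos{\left(\frac{x^{2}}{3} - \frac{2 x}{3} + 1 \right)}}{9} != 0.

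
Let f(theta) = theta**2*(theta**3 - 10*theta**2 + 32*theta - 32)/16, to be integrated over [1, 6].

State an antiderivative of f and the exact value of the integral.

Antiderivative: F(theta) = theta**3*(theta - 4)**3/96; value = 585/32

The substitution u = -theta**2/4 + theta works: f is exactly (dF/du)*(du/dtheta) for that inner function.
F(theta) = theta**3*(theta - 4)**3/96 is an antiderivative of f.
Check: d/dtheta[theta**3*(theta - 4)**3/96] = theta**5/16 - 5*theta**4/8 + 2*theta**3 - 2*theta**2, which equals f(theta).
F(6) = 18; F(1) = -9/32.
Integral = F(6) - F(1) = 585/32.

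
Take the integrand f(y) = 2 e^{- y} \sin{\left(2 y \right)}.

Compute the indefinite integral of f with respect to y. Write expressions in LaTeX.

For F(y) to be correct the identity F'(y) - f(y) = 0 must hold.
Check: d/dy[\frac{2 \left(- \sin{\left(2 y \right)} - 2 \cos{\left(2 y \right)}\right) e^{- y}}{5}] = 2 e^{- y} \sin{\left(2 y \right)} = f(y).

F(y) = \frac{2 \left(- \sin{\left(2 y \right)} - 2 \cos{\left(2 y \right)}\right) e^{- y}}{5} + C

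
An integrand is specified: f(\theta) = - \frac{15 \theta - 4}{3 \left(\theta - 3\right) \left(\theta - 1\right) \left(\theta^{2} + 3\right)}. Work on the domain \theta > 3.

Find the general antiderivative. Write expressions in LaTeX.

F(\theta) = \frac{- 41 \log{\left(\theta - 3 \right)} + 33 \log{\left(\theta - 1 \right)} + 4 \log{\left(\theta^{2} + 3 \right)} + 30 \sqrt{3} \operatorname{atan}{\left(\frac{\sqrt{3} \theta}{3} \right)}}{72} + C

The denominator factors as 3 \left(\theta - 3\right) \left(\theta - 1\right) \left(\theta^{2} + 3\right); partial fractions split f into directly integrable pieces: \frac{4 \theta + 45}{36 \left(\theta^{2} + 3\right)} + \frac{11}{24 \left(\theta - 1\right)} - \frac{41}{72 \left(\theta - 3\right)}.
Check: d/d\theta[\frac{- 41 \log{\left(\theta - 3 \right)} + 33 \log{\left(\theta - 1 \right)} + 4 \log{\left(\theta^{2} + 3 \right)} + 30 \sqrt{3} \operatorname{atan}{\left(\frac{\sqrt{3} \theta}{3} \right)}}{72}] = \frac{4 - 15 \theta}{3 \theta^{4} - 12 \theta^{3} + 18 \theta^{2} - 36 \theta + 27}, which equals f(\theta).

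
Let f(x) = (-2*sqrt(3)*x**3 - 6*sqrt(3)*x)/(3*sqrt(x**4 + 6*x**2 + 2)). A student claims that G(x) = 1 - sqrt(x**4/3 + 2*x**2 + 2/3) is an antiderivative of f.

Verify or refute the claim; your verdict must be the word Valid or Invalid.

Valid - the claim checks out under differentiation.

d/dx[G] = (-2*sqrt(3)*x**3 - 6*sqrt(3)*x)/(3*sqrt(x**4 + 6*x**2 + 2))
This equals f(x) exactly, so the claim holds.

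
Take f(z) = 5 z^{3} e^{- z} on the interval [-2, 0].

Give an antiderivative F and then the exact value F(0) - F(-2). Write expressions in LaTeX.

Antiderivative: F(z) = \left(- 5 z^{3} - 15 z^{2} - 30 z - 30\right) e^{- z}; value = - 10 e^{2} - 30

Recognize the product-rule pattern: f = u'v + uv' with u = - 5 z^{3} - 15 z^{2} - 30 z - 30, v = e^{- z}, so integration by parts undoes it.
F(z) = \left(- 5 z^{3} - 15 z^{2} - 30 z - 30\right) e^{- z} is an antiderivative of f.
Check: d/dz[\left(- 5 z^{3} - 15 z^{2} - 30 z - 30\right) e^{- z}] = 5 z^{3} e^{- z} = f(z).
F(0) = -30; F(-2) = 10 e^{2}.
Integral = F(0) - F(-2) = - 10 e^{2} - 30.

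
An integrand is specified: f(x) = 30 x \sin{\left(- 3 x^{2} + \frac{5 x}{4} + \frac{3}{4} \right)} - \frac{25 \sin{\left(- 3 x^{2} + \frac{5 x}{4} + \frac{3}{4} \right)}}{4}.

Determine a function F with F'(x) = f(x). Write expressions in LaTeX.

The substitution u = - 3 x^{2} + \frac{5 x}{4} + \frac{3}{4} works: f is exactly (dF/du)*(du/dx) for that inner function.
Check: d/dx[5 \cos{\left(- 3 x^{2} + \frac{5 x}{4} + \frac{3}{4} \right)}] = 30 x \sin{\left(- 3 x^{2} + \frac{5 x}{4} + \frac{3}{4} \right)} - \frac{25 \sin{\left(- 3 x^{2} + \frac{5 x}{4} + \frac{3}{4} \right)}}{4} = f(x).

An antiderivative is F(x) = 5 \cos{\left(- 3 x^{2} + \frac{5 x}{4} + \frac{3}{4} \right)}.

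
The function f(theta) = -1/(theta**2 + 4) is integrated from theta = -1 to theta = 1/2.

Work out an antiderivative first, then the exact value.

Antiderivative: F(theta) = -atan(theta/2)/2; value = -atan(1/2)/2 - atan(1/4)/2

Differentiate the proposed F(theta) back; it has to land on f(theta) exactly.
F(theta) = -atan(theta/2)/2 is an antiderivative of f.
Check: d/dtheta[-atan(theta/2)/2] = -1/(theta**2 + 4) = f(theta).
F(1/2) = -atan(1/4)/2; F(-1) = atan(1/2)/2.
Integral = F(1/2) - F(-1) = -atan(1/2)/2 - atan(1/4)/2.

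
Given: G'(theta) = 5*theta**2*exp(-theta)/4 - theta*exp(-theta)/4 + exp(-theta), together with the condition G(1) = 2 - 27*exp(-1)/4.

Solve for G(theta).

G(theta) = (-5*theta**2 - 9*theta + 8*exp(theta) - 13)*exp(-theta)/4

Recognize the product-rule pattern: G'(theta) = u'v + uv' with u = -5*theta**2/4 - 9*theta/4 - 13/4, v = exp(-theta), so integration by parts undoes it.
A general antiderivative is (-5*theta**2 - 9*theta - 13)*exp(-theta)/4 + C.
The condition gives C = 2 - 27*exp(-1)/4 - (-27*exp(-1)/4) = 2.
So G(theta) = (-5*theta**2 - 9*theta + 8*exp(theta) - 13)*exp(-theta)/4.
Check: d/dtheta[(-5*theta**2 - 9*theta + 8*exp(theta) - 13)*exp(-theta)/4] = (5*theta**2 - theta + 4)*exp(-theta)/4, which equals G'(theta).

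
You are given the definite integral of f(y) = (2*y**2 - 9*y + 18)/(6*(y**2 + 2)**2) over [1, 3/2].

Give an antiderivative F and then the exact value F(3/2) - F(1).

Recover f(y) by differentiating a candidate F(y); any mismatch rules it out.
F(y) = (11*sqrt(2)*y**2*atan(sqrt(2)*y/2) + 14*y + 22*sqrt(2)*atan(sqrt(2)*y/2) + 18)/(24*y**2 + 48) is an antiderivative of f.
Check: d/dy[(11*sqrt(2)*y**2*atan(sqrt(2)*y/2) + 14*y + 22*sqrt(2)*atan(sqrt(2)*y/2) + 18)/(24*y**2 + 48)] = (2*y**2 - 9*y + 18)/(6*y**4 + 24*y**2 + 24), which equals f(y).
F(3/2) = 13/34 + 11*sqrt(2)*atan(3*sqrt(2)/4)/24; F(1) = 11*sqrt(2)*atan(sqrt(2)/2)/24 + 4/9.
Integral = F(3/2) - F(1) = -11*sqrt(2)*atan(sqrt(2)/2)/24 - 19/306 + 11*sqrt(2)*atan(3*sqrt(2)/4)/24.

Antiderivative: F(y) = (11*sqrt(2)*y**2*atan(sqrt(2)*y/2) + 14*y + 22*sqrt(2)*atan(sqrt(2)*y/2) + 18)/(24*y**2 + 48); value = -11*sqrt(2)*atan(sqrt(2)/2)/24 - 19/306 + 11*sqrt(2)*atan(3*sqrt(2)/4)/24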